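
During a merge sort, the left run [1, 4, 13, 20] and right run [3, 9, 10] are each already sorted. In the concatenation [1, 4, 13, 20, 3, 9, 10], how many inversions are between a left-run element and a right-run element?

7 cross-inversions

Take each right-half value and tally the left-half values above it:
r = 3: 4, 13, 20 → 3
r = 9: 13, 20 → 2
r = 10: 13, 20 → 2
Cross-inversions: 3 + 2 + 2 = 7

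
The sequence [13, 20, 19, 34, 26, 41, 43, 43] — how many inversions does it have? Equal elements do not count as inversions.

2 inversions

For each element, count later entries that are smaller:
13 → none → 0
20 → 19 → 1
19 → none → 0
34 → 26 → 1
26 → none → 0
41 → none → 0
43 → none → 0
43 → none → 0
Sum: 0 + 1 + 0 + 1 + 0 + 0 + 0 + 0 = 2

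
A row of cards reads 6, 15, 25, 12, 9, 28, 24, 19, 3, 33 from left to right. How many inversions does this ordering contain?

Sweep left to right; for each value list the smaller values that follow it:
6 → 3 → 1
15 → 12, 9, 3 → 3
25 → 12, 9, 24, 19, 3 → 5
12 → 9, 3 → 2
9 → 3 → 1
28 → 24, 19, 3 → 3
24 → 19, 3 → 2
19 → 3 → 1
3 → none → 0
33 → none → 0
Sum: 1 + 3 + 5 + 2 + 1 + 3 + 2 + 1 + 0 + 0 = 18

18 out-of-order pairs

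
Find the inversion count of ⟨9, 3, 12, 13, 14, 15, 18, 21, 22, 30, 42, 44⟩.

1

For each element, count later entries that are smaller:
9: 1
3: 0
12: 0
13: 0
14: 0
15: 0
18: 0
21: 0
22: 0
30: 0
42: 0
44: 0
Sum: 1 + 0 + 0 + 0 + 0 + 0 + 0 + 0 + 0 + 0 + 0 + 0 = 1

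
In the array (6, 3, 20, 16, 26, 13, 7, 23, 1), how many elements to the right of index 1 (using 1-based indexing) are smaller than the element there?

2

The element at index 1 is 6.
Elements after it: 3, 20, 16, 26, 13, 7, 23, 1
Those smaller than 6: 3, 1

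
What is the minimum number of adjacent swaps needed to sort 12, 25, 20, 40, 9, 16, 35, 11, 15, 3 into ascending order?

The minimum number of adjacent swaps to sort an array equals its inversion count, since every such swap removes exactly one inversion.
Count inversions — for each element, later elements that are smaller:
12: 9, 11, 3 → 3
25: 20, 9, 16, 11, 15, 3 → 6
20: 9, 16, 11, 15, 3 → 5
40: 9, 16, 35, 11, 15, 3 → 6
9: 3 → 1
16: 11, 15, 3 → 3
35: 11, 15, 3 → 3
11: 3 → 1
15: 3 → 1
3: none → 0
Total inversions: 3 + 6 + 5 + 6 + 1 + 3 + 3 + 1 + 1 + 0 = 29

29 adjacent swaps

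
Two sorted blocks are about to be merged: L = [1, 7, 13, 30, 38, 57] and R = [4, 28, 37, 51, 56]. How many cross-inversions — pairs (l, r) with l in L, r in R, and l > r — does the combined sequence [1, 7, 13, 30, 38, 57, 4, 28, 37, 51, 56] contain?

Take each right-half value and tally the left-half values above it:
r = 4: 7, 13, 30, 38, 57 → 5
r = 28: 30, 38, 57 → 3
r = 37: 38, 57 → 2
r = 51: 57 → 1
r = 56: 57 → 1
Cross-inversions: 5 + 3 + 2 + 1 + 1 = 12

12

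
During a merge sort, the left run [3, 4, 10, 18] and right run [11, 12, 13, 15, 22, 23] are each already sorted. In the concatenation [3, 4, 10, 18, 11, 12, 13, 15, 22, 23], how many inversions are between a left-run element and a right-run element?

4 cross-inversions

Count, for every r in R, how many entries of L exceed r:
r = 11: 18 → 1
r = 12: 18 → 1
r = 13: 18 → 1
r = 15: 18 → 1
r = 22: none → 0
r = 23: none → 0
Cross-inversions: 1 + 1 + 1 + 1 + 0 + 0 = 4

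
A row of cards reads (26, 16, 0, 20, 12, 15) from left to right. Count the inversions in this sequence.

Out-of-order index pairs (1-indexed):
(1,2): 26 > 16
(1,3): 26 > 0
(1,4): 26 > 20
(1,5): 26 > 12
(1,6): 26 > 15
(2,3): 16 > 0
(2,5): 16 > 12
(2,6): 16 > 15
(4,5): 20 > 12
(4,6): 20 > 15
That's 10 pairs.

There are 10 inversions.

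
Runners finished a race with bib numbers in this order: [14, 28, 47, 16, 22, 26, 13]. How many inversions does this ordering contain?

12

Element-by-element contributions:
14 → 13 → 1
28 → 16, 22, 26, 13 → 4
47 → 16, 22, 26, 13 → 4
16 → 13 → 1
22 → 13 → 1
26 → 13 → 1
13 → none → 0
Sum: 1 + 4 + 4 + 1 + 1 + 1 + 0 = 12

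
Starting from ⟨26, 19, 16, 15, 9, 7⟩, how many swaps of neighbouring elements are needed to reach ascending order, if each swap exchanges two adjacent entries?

Adjacent swaps: 15

The minimum number of adjacent swaps to sort an array equals its inversion count, since every such swap removes exactly one inversion.
Count inversions — for each element, later elements that are smaller:
26: 19, 16, 15, 9, 7 → 5
19: 16, 15, 9, 7 → 4
16: 15, 9, 7 → 3
15: 9, 7 → 2
9: 7 → 1
7: none → 0
Total inversions: 5 + 4 + 3 + 2 + 1 + 0 = 15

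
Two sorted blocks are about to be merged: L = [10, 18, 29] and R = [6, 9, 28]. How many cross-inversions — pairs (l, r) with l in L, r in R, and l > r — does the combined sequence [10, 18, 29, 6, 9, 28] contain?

Split inversions: 7

For each element r of the right run, count left-run elements greater than r:
r = 6: 10, 18, 29 → 3
r = 9: 10, 18, 29 → 3
r = 28: 29 → 1
Cross-inversions: 3 + 3 + 1 = 7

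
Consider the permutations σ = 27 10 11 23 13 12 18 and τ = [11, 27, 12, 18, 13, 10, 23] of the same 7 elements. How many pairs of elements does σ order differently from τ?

10 discordant pairs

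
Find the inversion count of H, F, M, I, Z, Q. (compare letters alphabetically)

3 inversions

For each element, count later entries that are smaller:
H → F → 1
F → none → 0
M → I → 1
I → none → 0
Z → Q → 1
Q → none → 0
Sum: 1 + 0 + 1 + 0 + 1 + 0 = 3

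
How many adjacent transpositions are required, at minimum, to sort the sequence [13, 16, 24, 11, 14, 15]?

The minimum number of adjacent swaps to sort an array equals its inversion count, since every such swap removes exactly one inversion.
Count inversions — for each element, later elements that are smaller:
13: 11 → 1
16: 11, 14, 15 → 3
24: 11, 14, 15 → 3
11: none → 0
14: none → 0
15: none → 0
Total inversions: 1 + 3 + 3 + 0 + 0 + 0 = 7

7 swaps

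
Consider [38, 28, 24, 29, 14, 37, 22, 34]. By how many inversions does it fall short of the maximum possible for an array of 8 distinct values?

Maximum inversions for 8 distinct elements is C(8, 2) = 8·7/2 = 28.
Current inversions — for each element, count later smaller elements:
38: 7
28: 3
24: 2
29: 2
14: 0
37: 2
22: 0
34: 0
Current total: 7 + 3 + 2 + 2 + 0 + 2 + 0 + 0 = 16
Shortfall: 28 − 16 = 12

12 inversions short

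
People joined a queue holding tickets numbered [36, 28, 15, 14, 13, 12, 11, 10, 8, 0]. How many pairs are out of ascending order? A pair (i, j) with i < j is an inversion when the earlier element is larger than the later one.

There are 45 inversions.

Count, for each position, how many later elements it exceeds:
36 → 28, 15, 14, 13, 12, 11, 10, 8, 0 → 9
28 → 15, 14, 13, 12, 11, 10, 8, 0 → 8
15 → 14, 13, 12, 11, 10, 8, 0 → 7
14 → 13, 12, 11, 10, 8, 0 → 6
13 → 12, 11, 10, 8, 0 → 5
12 → 11, 10, 8, 0 → 4
11 → 10, 8, 0 → 3
10 → 8, 0 → 2
8 → 0 → 1
0 → none → 0
Sum: 9 + 8 + 7 + 6 + 5 + 4 + 3 + 2 + 1 + 0 = 45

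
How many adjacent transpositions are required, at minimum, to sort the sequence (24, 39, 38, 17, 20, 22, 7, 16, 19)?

There are 27 swaps.

Each adjacent swap fixes exactly one inversion, so the minimum swap count equals the number of inversions.
Count inversions — for each element, later elements that are smaller:
24: 17, 20, 22, 7, 16, 19 → 6
39: 38, 17, 20, 22, 7, 16, 19 → 7
38: 17, 20, 22, 7, 16, 19 → 6
17: 7, 16 → 2
20: 7, 16, 19 → 3
22: 7, 16, 19 → 3
7: none → 0
16: none → 0
19: none → 0
Total inversions: 6 + 7 + 6 + 2 + 3 + 3 + 0 + 0 + 0 = 27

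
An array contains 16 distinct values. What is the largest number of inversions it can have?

120

The maximum occurs when the array is in strictly decreasing order: every one of the C(16, 2) pairs is inverted.
C(16, 2) = 16·15/2 = 120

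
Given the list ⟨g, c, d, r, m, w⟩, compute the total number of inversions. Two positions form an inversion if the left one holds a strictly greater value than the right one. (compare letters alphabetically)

3

Listing every pair i<j with a[i]>a[j] (using 0-based positions):
(0,1): g > c
(0,2): g > d
(3,4): r > m
That's 3 pairs.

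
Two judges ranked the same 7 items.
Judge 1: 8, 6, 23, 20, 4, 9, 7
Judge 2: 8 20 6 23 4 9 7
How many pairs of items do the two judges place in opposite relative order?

Assign each item its position (1..7) in the first ordering, then rewrite the second ordering as that position sequence:
positions: 8→1, 6→2, 23→3, 20→4, 4→5, 9→6, 7→7
second ordering as positions: [1, 4, 2, 3, 5, 6, 7]
Discordant pairs = inversions in this position sequence.
1: 0
4: 2, 3 → 2
2: 0
3: 0
5: 0
6: 0
7: 0
Total: 0 + 2 + 0 + 0 + 0 + 0 + 0 = 2

2 discordant pairs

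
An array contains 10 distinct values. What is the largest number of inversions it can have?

45

A reversed (strictly descending) arrangement makes every pair an inversion, giving C(10, 2) inversions.
C(10, 2) = 10·9/2 = 45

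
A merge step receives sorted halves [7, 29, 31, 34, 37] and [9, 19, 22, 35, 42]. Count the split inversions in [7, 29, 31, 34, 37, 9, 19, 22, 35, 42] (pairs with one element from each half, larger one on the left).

Count, for every r in R, how many entries of L exceed r:
r = 9: 29, 31, 34, 37 → 4
r = 19: 29, 31, 34, 37 → 4
r = 22: 29, 31, 34, 37 → 4
r = 35: 37 → 1
r = 42: none → 0
Cross-inversions: 4 + 4 + 4 + 1 + 0 = 13

13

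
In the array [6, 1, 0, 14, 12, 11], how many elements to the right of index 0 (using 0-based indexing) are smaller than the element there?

The element at index 0 is 6.
Elements after it: 1, 0, 14, 12, 11
Those smaller than 6: 1, 0

2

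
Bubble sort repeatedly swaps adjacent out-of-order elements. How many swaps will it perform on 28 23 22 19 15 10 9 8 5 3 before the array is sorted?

45

Each adjacent swap fixes exactly one inversion, so the minimum swap count equals the number of inversions.
Count inversions — for each element, later elements that are smaller:
28: 23, 22, 19, 15, 10, 9, 8, 5, 3 → 9
23: 22, 19, 15, 10, 9, 8, 5, 3 → 8
22: 19, 15, 10, 9, 8, 5, 3 → 7
19: 15, 10, 9, 8, 5, 3 → 6
15: 10, 9, 8, 5, 3 → 5
10: 9, 8, 5, 3 → 4
9: 8, 5, 3 → 3
8: 5, 3 → 2
5: 3 → 1
3: none → 0
Total inversions: 9 + 8 + 7 + 6 + 5 + 4 + 3 + 2 + 1 + 0 = 45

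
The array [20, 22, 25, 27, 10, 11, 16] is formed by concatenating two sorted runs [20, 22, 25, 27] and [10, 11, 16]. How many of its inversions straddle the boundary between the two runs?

Count, for every r in R, how many entries of L exceed r:
r = 10: 20, 22, 25, 27 → 4
r = 11: 20, 22, 25, 27 → 4
r = 16: 20, 22, 25, 27 → 4
Cross-inversions: 4 + 4 + 4 = 12

12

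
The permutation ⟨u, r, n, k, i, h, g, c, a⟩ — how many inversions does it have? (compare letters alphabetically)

For each element, count later entries that are smaller:
u → r, n, k, i, h, g, c, a → 8
r → n, k, i, h, g, c, a → 7
n → k, i, h, g, c, a → 6
k → i, h, g, c, a → 5
i → h, g, c, a → 4
h → g, c, a → 3
g → c, a → 2
c → a → 1
a → none → 0
Sum: 8 + 7 + 6 + 5 + 4 + 3 + 2 + 1 + 0 = 36

Inversions: 36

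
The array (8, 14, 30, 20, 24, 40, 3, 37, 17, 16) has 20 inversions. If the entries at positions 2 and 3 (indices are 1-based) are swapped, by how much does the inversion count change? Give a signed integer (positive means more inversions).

+1

Positions 2 and 3 hold 14 and 30; after swapping, the array is [8, 30, 14, 20, 24, 40, 3, 37, 17, 16].
For each element, count later entries that are smaller:
8: 1
30: 6
14: 1
20: 3
24: 3
40: 4
3: 0
37: 2
17: 1
16: 0
Sum: 1 + 6 + 1 + 3 + 3 + 4 + 0 + 2 + 1 + 0 = 21
Change: 21 − 20 = +1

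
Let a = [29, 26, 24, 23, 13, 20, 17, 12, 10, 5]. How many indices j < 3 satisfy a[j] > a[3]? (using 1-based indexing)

2

The element at index 3 is 24.
Elements before it: 29, 26
Those larger than 24: 29, 26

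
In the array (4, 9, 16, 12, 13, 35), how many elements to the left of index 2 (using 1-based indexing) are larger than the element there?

The element at index 2 is 9.
Elements before it: 4
None of them are larger than 9.

0 such elements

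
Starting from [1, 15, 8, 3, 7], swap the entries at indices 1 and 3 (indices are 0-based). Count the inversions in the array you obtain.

There are 2 inversions.

Positions 1 and 3 hold 15 and 3; after swapping, the array is [1, 3, 8, 15, 7].
Sweep left to right; for each value list the smaller values that follow it:
1: 0
3: 0
8: 1
15: 1
7: 0
Sum: 0 + 0 + 1 + 1 + 0 = 2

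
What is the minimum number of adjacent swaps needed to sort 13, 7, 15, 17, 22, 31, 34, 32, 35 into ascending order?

2

Each adjacent swap fixes exactly one inversion, so the minimum swap count equals the number of inversions.
Count inversions — for each element, later elements that are smaller:
13: 7 → 1
7: none → 0
15: none → 0
17: none → 0
22: none → 0
31: none → 0
34: 32 → 1
32: none → 0
35: none → 0
Total inversions: 1 + 0 + 0 + 0 + 0 + 0 + 1 + 0 + 0 = 2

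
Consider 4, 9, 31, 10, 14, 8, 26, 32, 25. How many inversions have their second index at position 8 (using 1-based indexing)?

0 such elements

The element at index 8 is 32.
Elements before it: 4, 9, 31, 10, 14, 8, 26
None of them are larger than 32.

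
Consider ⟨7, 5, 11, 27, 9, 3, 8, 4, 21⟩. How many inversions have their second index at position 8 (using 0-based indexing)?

1

The element at index 8 is 21.
Elements before it: 7, 5, 11, 27, 9, 3, 8, 4
Those larger than 21: 27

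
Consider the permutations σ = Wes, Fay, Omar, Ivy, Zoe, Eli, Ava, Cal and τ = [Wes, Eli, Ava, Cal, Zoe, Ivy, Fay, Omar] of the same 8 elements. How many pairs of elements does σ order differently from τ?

Assign each item its position (1..8) in the first ordering, then rewrite the second ordering as that position sequence:
positions: Wes→1, Fay→2, Omar→3, Ivy→4, Zoe→5, Eli→6, Ava→7, Cal→8
second ordering as positions: [1, 6, 7, 8, 5, 4, 2, 3]
Discordant pairs = inversions in this position sequence.
1: 0
6: 5, 4, 2, 3 → 4
7: 5, 4, 2, 3 → 4
8: 5, 4, 2, 3 → 4
5: 4, 2, 3 → 3
4: 2, 3 → 2
2: 0
3: 0
Total: 0 + 4 + 4 + 4 + 3 + 2 + 0 + 0 = 17

17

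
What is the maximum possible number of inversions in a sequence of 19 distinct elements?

A reversed (strictly descending) arrangement makes every pair an inversion, giving C(19, 2) inversions.
C(19, 2) = 19·18/2 = 171

171 inversions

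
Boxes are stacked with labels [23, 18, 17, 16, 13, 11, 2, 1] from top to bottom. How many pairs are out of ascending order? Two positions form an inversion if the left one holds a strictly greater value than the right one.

28

Element-by-element contributions:
23: 7
18: 6
17: 5
16: 4
13: 3
11: 2
2: 1
1: 0
Sum: 7 + 6 + 5 + 4 + 3 + 2 + 1 + 0 = 28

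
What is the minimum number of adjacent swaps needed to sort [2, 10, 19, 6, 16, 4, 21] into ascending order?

Minimum adjacent swaps = number of inversions (each swap of adjacent out-of-order elements removes one inversion and no swap can remove more).
Count inversions — for each element, later elements that are smaller:
2: none → 0
10: 6, 4 → 2
19: 6, 16, 4 → 3
6: 4 → 1
16: 4 → 1
4: none → 0
21: none → 0
Total inversions: 0 + 2 + 3 + 1 + 1 + 0 + 0 = 7

7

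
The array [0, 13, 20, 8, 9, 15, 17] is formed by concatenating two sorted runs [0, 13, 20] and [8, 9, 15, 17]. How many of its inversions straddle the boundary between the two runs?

Count, for every r in R, how many entries of L exceed r:
r = 8: 13, 20 → 2
r = 9: 13, 20 → 2
r = 15: 20 → 1
r = 17: 20 → 1
Cross-inversions: 2 + 2 + 1 + 1 = 6

6 cross-inversions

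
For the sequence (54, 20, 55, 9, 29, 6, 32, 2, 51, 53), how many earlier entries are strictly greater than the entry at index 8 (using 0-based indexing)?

2

The element at index 8 is 51.
Elements before it: 54, 20, 55, 9, 29, 6, 32, 2
Those larger than 51: 54, 55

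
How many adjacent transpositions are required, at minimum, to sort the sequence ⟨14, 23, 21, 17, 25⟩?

3 adjacent swaps

The minimum number of adjacent swaps to sort an array equals its inversion count, since every such swap removes exactly one inversion.
Count inversions — for each element, later elements that are smaller:
14: none → 0
23: 21, 17 → 2
21: 17 → 1
17: none → 0
25: none → 0
Total inversions: 0 + 2 + 1 + 0 + 0 = 3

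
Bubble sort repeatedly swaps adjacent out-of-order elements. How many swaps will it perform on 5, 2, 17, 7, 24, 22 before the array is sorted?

3 swaps

The minimum number of adjacent swaps to sort an array equals its inversion count, since every such swap removes exactly one inversion.
Count inversions — for each element, later elements that are smaller:
5: 2 → 1
2: none → 0
17: 7 → 1
7: none → 0
24: 22 → 1
22: none → 0
Total inversions: 1 + 0 + 1 + 0 + 1 + 0 = 3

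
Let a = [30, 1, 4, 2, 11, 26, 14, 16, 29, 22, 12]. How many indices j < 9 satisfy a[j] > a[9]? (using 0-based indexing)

3

The element at index 9 is 22.
Elements before it: 30, 1, 4, 2, 11, 26, 14, 16, 29
Those larger than 22: 30, 26, 29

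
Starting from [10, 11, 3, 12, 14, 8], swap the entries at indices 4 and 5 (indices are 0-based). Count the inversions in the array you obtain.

5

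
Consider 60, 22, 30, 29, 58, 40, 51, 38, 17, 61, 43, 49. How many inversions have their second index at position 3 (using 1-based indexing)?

1

The element at index 3 is 30.
Elements before it: 60, 22
Those larger than 30: 60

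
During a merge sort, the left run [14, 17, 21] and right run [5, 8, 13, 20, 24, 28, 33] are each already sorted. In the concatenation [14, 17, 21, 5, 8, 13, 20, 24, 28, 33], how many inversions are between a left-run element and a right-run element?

10

For each element r of the right run, count left-run elements greater than r:
r = 5: 14, 17, 21 → 3
r = 8: 14, 17, 21 → 3
r = 13: 14, 17, 21 → 3
r = 20: 21 → 1
r = 24: none → 0
r = 28: none → 0
r = 33: none → 0
Cross-inversions: 3 + 3 + 3 + 1 + 0 + 0 + 0 = 10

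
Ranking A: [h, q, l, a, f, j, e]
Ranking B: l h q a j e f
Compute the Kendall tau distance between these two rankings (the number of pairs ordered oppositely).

4

Assign each item its position (1..7) in the first ordering, then rewrite the second ordering as that position sequence:
positions: h→1, q→2, l→3, a→4, f→5, j→6, e→7
second ordering as positions: [3, 1, 2, 4, 6, 7, 5]
Discordant pairs = inversions in this position sequence.
3: 1, 2 → 2
1: 0
2: 0
4: 0
6: 5 → 1
7: 5 → 1
5: 0
Total: 2 + 0 + 0 + 0 + 1 + 1 + 0 = 4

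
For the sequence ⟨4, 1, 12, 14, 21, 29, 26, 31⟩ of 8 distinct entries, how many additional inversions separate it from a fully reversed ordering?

26 inversions short

Maximum inversions for 8 distinct elements is C(8, 2) = 8·7/2 = 28.
Current inversions — for each element, count later smaller elements:
4: 1
1: 0
12: 0
14: 0
21: 0
29: 1
26: 0
31: 0
Current total: 1 + 0 + 0 + 0 + 0 + 1 + 0 + 0 = 2
Shortfall: 28 − 2 = 26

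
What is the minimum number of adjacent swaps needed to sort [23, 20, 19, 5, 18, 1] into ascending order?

The minimum number of adjacent swaps to sort an array equals its inversion count, since every such swap removes exactly one inversion.
Count inversions — for each element, later elements that are smaller:
23: 20, 19, 5, 18, 1 → 5
20: 19, 5, 18, 1 → 4
19: 5, 18, 1 → 3
5: 1 → 1
18: 1 → 1
1: none → 0
Total inversions: 5 + 4 + 3 + 1 + 1 + 0 = 14

14 swaps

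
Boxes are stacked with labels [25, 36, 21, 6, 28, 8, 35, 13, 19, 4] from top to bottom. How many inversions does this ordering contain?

Element-by-element contributions:
25 → 21, 6, 8, 13, 19, 4 → 6
36 → 21, 6, 28, 8, 35, 13, 19, 4 → 8
21 → 6, 8, 13, 19, 4 → 5
6 → 4 → 1
28 → 8, 13, 19, 4 → 4
8 → 4 → 1
35 → 13, 19, 4 → 3
13 → 4 → 1
19 → 4 → 1
4 → none → 0
Sum: 6 + 8 + 5 + 1 + 4 + 1 + 3 + 1 + 1 + 0 = 30

30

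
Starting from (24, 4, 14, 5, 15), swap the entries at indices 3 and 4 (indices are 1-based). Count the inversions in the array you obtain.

Positions 3 and 4 hold 14 and 5; after swapping, the array is [24, 4, 5, 14, 15].
Count, for each position, how many later elements it exceeds:
24 → 4, 5, 14, 15 → 4
4 → none → 0
5 → none → 0
14 → none → 0
15 → none → 0
Sum: 4 + 0 + 0 + 0 + 0 = 4

4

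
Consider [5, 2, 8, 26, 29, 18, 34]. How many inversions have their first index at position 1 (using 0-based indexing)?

The element at index 1 is 2.
Elements after it: 8, 26, 29, 18, 34
None of them are smaller than 2.

0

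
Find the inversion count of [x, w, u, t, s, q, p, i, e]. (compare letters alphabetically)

36 inversions

For each element, count later entries that are smaller:
x: 8
w: 7
u: 6
t: 5
s: 4
q: 3
p: 2
i: 1
e: 0
Sum: 8 + 7 + 6 + 5 + 4 + 3 + 2 + 1 + 0 = 36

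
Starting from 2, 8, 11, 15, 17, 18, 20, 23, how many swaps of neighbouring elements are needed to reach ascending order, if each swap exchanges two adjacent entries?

0

The minimum number of adjacent swaps to sort an array equals its inversion count, since every such swap removes exactly one inversion.
Count inversions — for each element, later elements that are smaller:
2: none → 0
8: none → 0
11: none → 0
15: none → 0
17: none → 0
18: none → 0
20: none → 0
23: none → 0
Total inversions: 0 + 0 + 0 + 0 + 0 + 0 + 0 + 0 = 0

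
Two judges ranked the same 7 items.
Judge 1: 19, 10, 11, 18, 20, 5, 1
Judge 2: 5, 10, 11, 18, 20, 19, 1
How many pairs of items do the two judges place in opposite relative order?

Assign each item its position (1..7) in the first ordering, then rewrite the second ordering as that position sequence:
positions: 19→1, 10→2, 11→3, 18→4, 20→5, 5→6, 1→7
second ordering as positions: [6, 2, 3, 4, 5, 1, 7]
Discordant pairs = inversions in this position sequence.
6: 2, 3, 4, 5, 1 → 5
2: 1 → 1
3: 1 → 1
4: 1 → 1
5: 1 → 1
1: 0
7: 0
Total: 5 + 1 + 1 + 1 + 1 + 0 + 0 = 9

9 discordant pairs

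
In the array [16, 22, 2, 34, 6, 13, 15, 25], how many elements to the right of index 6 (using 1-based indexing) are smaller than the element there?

0 such elements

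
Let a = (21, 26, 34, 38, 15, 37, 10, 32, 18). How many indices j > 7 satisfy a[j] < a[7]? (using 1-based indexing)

0 such elements

The element at index 7 is 10.
Elements after it: 32, 18
None of them are smaller than 10.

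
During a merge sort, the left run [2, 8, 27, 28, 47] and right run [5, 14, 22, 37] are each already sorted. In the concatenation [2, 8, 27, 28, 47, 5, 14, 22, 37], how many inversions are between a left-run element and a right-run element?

For each element r of the right run, count left-run elements greater than r:
r = 5: 8, 27, 28, 47 → 4
r = 14: 27, 28, 47 → 3
r = 22: 27, 28, 47 → 3
r = 37: 47 → 1
Cross-inversions: 4 + 3 + 3 + 1 = 11

11 cross-inversions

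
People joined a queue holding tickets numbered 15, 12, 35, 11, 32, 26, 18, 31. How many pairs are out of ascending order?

There are 12 inversions.

Count, for each position, how many later elements it exceeds:
15 → 12, 11 → 2
12 → 11 → 1
35 → 11, 32, 26, 18, 31 → 5
11 → none → 0
32 → 26, 18, 31 → 3
26 → 18 → 1
18 → none → 0
31 → none → 0
Sum: 2 + 1 + 5 + 0 + 3 + 1 + 0 + 0 = 12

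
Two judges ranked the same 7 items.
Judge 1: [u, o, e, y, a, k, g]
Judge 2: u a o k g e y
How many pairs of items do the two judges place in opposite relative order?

7

Assign each item its position (1..7) in the first ordering, then rewrite the second ordering as that position sequence:
positions: u→1, o→2, e→3, y→4, a→5, k→6, g→7
second ordering as positions: [1, 5, 2, 6, 7, 3, 4]
Discordant pairs = inversions in this position sequence.
1: 0
5: 2, 3, 4 → 3
2: 0
6: 3, 4 → 2
7: 3, 4 → 2
3: 0
4: 0
Total: 0 + 3 + 0 + 2 + 2 + 0 + 0 = 7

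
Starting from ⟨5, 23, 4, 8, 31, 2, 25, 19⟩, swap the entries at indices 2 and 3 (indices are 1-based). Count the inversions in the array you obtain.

11 inversions

Positions 2 and 3 hold 23 and 4; after swapping, the array is [5, 4, 23, 8, 31, 2, 25, 19].
Sweep left to right; for each value list the smaller values that follow it:
5 → 4, 2 → 2
4 → 2 → 1
23 → 8, 2, 19 → 3
8 → 2 → 1
31 → 2, 25, 19 → 3
2 → none → 0
25 → 19 → 1
19 → none → 0
Sum: 2 + 1 + 3 + 1 + 3 + 0 + 1 + 0 = 11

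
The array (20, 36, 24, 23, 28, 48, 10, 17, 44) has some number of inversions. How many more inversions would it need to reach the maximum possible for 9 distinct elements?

19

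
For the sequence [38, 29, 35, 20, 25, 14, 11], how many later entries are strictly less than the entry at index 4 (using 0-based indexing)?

The element at index 4 is 25.
Elements after it: 14, 11
Those smaller than 25: 14, 11

2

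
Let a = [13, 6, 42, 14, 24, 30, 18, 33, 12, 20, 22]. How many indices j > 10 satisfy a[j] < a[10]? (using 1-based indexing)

0

The element at index 10 is 20.
Elements after it: 22
None of them are smaller than 20.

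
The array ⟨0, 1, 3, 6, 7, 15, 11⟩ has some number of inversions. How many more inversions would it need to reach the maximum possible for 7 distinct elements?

20 inversions short

Maximum inversions for 7 distinct elements is C(7, 2) = 7·6/2 = 21.
Current inversions — for each element, count later smaller elements:
0: 0
1: 0
3: 0
6: 0
7: 0
15: 1
11: 0
Current total: 0 + 0 + 0 + 0 + 0 + 1 + 0 = 1
Shortfall: 21 − 1 = 20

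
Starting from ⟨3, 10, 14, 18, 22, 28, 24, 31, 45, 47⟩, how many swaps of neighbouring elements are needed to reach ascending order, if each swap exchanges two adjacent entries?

1

Each adjacent swap fixes exactly one inversion, so the minimum swap count equals the number of inversions.
Count inversions — for each element, later elements that are smaller:
3: none → 0
10: none → 0
14: none → 0
18: none → 0
22: none → 0
28: 24 → 1
24: none → 0
31: none → 0
45: none → 0
47: none → 0
Total inversions: 0 + 0 + 0 + 0 + 0 + 1 + 0 + 0 + 0 + 0 = 1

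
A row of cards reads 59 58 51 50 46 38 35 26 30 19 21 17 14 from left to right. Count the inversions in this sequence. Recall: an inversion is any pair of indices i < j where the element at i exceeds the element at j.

76

Element-by-element contributions:
59 → 58, 51, 50, 46, 38, 35, 26, 30, 19, 21, 17, 14 → 12
58 → 51, 50, 46, 38, 35, 26, 30, 19, 21, 17, 14 → 11
51 → 50, 46, 38, 35, 26, 30, 19, 21, 17, 14 → 10
50 → 46, 38, 35, 26, 30, 19, 21, 17, 14 → 9
46 → 38, 35, 26, 30, 19, 21, 17, 14 → 8
38 → 35, 26, 30, 19, 21, 17, 14 → 7
35 → 26, 30, 19, 21, 17, 14 → 6
26 → 19, 21, 17, 14 → 4
30 → 19, 21, 17, 14 → 4
19 → 17, 14 → 2
21 → 17, 14 → 2
17 → 14 → 1
14 → none → 0
Sum: 12 + 11 + 10 + 9 + 8 + 7 + 6 + 4 + 4 + 2 + 2 + 1 + 0 = 76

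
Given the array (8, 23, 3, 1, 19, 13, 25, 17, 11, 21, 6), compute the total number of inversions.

For each element, count later entries that are smaller:
8 → 3, 1, 6 → 3
23 → 3, 1, 19, 13, 17, 11, 21, 6 → 8
3 → 1 → 1
1 → none → 0
19 → 13, 17, 11, 6 → 4
13 → 11, 6 → 2
25 → 17, 11, 21, 6 → 4
17 → 11, 6 → 2
11 → 6 → 1
21 → 6 → 1
6 → none → 0
Sum: 3 + 8 + 1 + 0 + 4 + 2 + 4 + 2 + 1 + 1 + 0 = 26

26 out-of-order pairs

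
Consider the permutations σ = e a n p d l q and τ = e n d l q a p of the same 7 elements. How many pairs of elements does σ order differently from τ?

Assign each item its position (1..7) in the first ordering, then rewrite the second ordering as that position sequence:
positions: e→1, a→2, n→3, p→4, d→5, l→6, q→7
second ordering as positions: [1, 3, 5, 6, 7, 2, 4]
Discordant pairs = inversions in this position sequence.
1: 0
3: 2 → 1
5: 2, 4 → 2
6: 2, 4 → 2
7: 2, 4 → 2
2: 0
4: 0
Total: 0 + 1 + 2 + 2 + 2 + 0 + 0 = 7

7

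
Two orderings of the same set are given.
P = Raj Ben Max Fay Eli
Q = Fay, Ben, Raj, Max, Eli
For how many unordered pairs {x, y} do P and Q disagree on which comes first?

Assign each item its position (1..5) in the first ordering, then rewrite the second ordering as that position sequence:
positions: Raj→1, Ben→2, Max→3, Fay→4, Eli→5
second ordering as positions: [4, 2, 1, 3, 5]
Discordant pairs = inversions in this position sequence.
4: 2, 1, 3 → 3
2: 1 → 1
1: 0
3: 0
5: 0
Total: 3 + 1 + 0 + 0 + 0 = 4

4 disagreeing pairs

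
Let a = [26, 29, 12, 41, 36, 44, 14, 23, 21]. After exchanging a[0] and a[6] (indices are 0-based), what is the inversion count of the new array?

18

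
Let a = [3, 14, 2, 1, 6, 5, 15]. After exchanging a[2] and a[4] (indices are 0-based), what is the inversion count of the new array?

Positions 2 and 4 hold 2 and 6; after swapping, the array is [3, 14, 6, 1, 2, 5, 15].
Element-by-element contributions:
3 → 1, 2 → 2
14 → 6, 1, 2, 5 → 4
6 → 1, 2, 5 → 3
1 → none → 0
2 → none → 0
5 → none → 0
15 → none → 0
Sum: 2 + 4 + 3 + 0 + 0 + 0 + 0 = 9

Inversions: 9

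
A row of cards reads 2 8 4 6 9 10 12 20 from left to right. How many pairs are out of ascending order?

2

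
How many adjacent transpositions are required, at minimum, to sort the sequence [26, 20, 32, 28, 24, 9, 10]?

15

Minimum adjacent swaps = number of inversions (each swap of adjacent out-of-order elements removes one inversion and no swap can remove more).
Count inversions — for each element, later elements that are smaller:
26: 20, 24, 9, 10 → 4
20: 9, 10 → 2
32: 28, 24, 9, 10 → 4
28: 24, 9, 10 → 3
24: 9, 10 → 2
9: none → 0
10: none → 0
Total inversions: 4 + 2 + 4 + 3 + 2 + 0 + 0 = 15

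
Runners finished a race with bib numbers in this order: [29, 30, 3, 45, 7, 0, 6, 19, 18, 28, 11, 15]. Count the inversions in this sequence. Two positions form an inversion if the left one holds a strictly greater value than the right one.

36 out-of-order pairs

Count, for each position, how many later elements it exceeds:
29 → 3, 7, 0, 6, 19, 18, 28, 11, 15 → 9
30 → 3, 7, 0, 6, 19, 18, 28, 11, 15 → 9
3 → 0 → 1
45 → 7, 0, 6, 19, 18, 28, 11, 15 → 8
7 → 0, 6 → 2
0 → none → 0
6 → none → 0
19 → 18, 11, 15 → 3
18 → 11, 15 → 2
28 → 11, 15 → 2
11 → none → 0
15 → none → 0
Sum: 9 + 9 + 1 + 8 + 2 + 0 + 0 + 3 + 2 + 2 + 0 + 0 = 36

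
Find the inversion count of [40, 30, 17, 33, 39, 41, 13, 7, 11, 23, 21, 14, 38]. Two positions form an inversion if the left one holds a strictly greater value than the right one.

Sweep left to right; for each value list the smaller values that follow it:
40 → 30, 17, 33, 39, 13, 7, 11, 23, 21, 14, 38 → 11
30 → 17, 13, 7, 11, 23, 21, 14 → 7
17 → 13, 7, 11, 14 → 4
33 → 13, 7, 11, 23, 21, 14 → 6
39 → 13, 7, 11, 23, 21, 14, 38 → 7
41 → 13, 7, 11, 23, 21, 14, 38 → 7
13 → 7, 11 → 2
7 → none → 0
11 → none → 0
23 → 21, 14 → 2
21 → 14 → 1
14 → none → 0
38 → none → 0
Sum: 11 + 7 + 4 + 6 + 7 + 7 + 2 + 0 + 0 + 2 + 1 + 0 + 0 = 47

47 inversions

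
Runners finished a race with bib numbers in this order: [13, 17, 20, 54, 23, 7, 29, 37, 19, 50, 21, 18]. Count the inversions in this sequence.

Count, for each position, how many later elements it exceeds:
13: 1
17: 1
20: 3
54: 8
23: 4
7: 0
29: 3
37: 3
19: 1
50: 2
21: 1
18: 0
Sum: 1 + 1 + 3 + 8 + 4 + 0 + 3 + 3 + 1 + 2 + 1 + 0 = 27

27 inversions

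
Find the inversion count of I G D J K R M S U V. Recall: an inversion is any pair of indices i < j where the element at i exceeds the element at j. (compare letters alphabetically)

4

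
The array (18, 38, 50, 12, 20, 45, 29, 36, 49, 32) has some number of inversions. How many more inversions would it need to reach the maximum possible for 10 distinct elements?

27 inversions short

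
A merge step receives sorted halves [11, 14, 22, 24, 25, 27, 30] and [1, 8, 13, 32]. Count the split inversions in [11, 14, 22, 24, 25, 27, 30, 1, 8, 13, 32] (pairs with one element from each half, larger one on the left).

Take each right-half value and tally the left-half values above it:
r = 1: 11, 14, 22, 24, 25, 27, 30 → 7
r = 8: 11, 14, 22, 24, 25, 27, 30 → 7
r = 13: 14, 22, 24, 25, 27, 30 → 6
r = 32: none → 0
Cross-inversions: 7 + 7 + 6 + 0 = 20

20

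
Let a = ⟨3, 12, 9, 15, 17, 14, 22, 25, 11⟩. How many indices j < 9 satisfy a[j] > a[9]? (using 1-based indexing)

6 such elements

The element at index 9 is 11.
Elements before it: 3, 12, 9, 15, 17, 14, 22, 25
Those larger than 11: 12, 15, 17, 14, 22, 25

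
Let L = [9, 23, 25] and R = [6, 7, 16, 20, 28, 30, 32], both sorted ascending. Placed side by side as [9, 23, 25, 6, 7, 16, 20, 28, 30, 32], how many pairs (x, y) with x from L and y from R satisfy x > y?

10 split inversions

For each element r of the right run, count left-run elements greater than r:
r = 6: 9, 23, 25 → 3
r = 7: 9, 23, 25 → 3
r = 16: 23, 25 → 2
r = 20: 23, 25 → 2
r = 28: none → 0
r = 30: none → 0
r = 32: none → 0
Cross-inversions: 3 + 3 + 2 + 2 + 0 + 0 + 0 = 10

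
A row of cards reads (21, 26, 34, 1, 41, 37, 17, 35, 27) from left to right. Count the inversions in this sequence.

15

Element-by-element contributions:
21: 2
26: 2
34: 3
1: 0
41: 4
37: 3
17: 0
35: 1
27: 0
Sum: 2 + 2 + 3 + 0 + 4 + 3 + 0 + 1 + 0 = 15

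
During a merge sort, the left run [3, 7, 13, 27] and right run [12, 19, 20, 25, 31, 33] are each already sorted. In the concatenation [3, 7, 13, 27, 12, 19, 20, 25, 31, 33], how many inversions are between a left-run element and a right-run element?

5

Count, for every r in R, how many entries of L exceed r:
r = 12: 13, 27 → 2
r = 19: 27 → 1
r = 20: 27 → 1
r = 25: 27 → 1
r = 31: none → 0
r = 33: none → 0
Cross-inversions: 2 + 1 + 1 + 1 + 0 + 0 = 5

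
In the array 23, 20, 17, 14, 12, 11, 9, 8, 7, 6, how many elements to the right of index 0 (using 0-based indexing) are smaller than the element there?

9

The element at index 0 is 23.
Elements after it: 20, 17, 14, 12, 11, 9, 8, 7, 6
Those smaller than 23: 20, 17, 14, 12, 11, 9, 8, 7, 6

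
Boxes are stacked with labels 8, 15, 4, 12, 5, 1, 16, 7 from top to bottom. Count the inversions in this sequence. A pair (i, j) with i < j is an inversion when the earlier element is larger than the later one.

15

For each element, count later entries that are smaller:
8: 4
15: 5
4: 1
12: 3
5: 1
1: 0
16: 1
7: 0
Sum: 4 + 5 + 1 + 3 + 1 + 0 + 1 + 0 = 15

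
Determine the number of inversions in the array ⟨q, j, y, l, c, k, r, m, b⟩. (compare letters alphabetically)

22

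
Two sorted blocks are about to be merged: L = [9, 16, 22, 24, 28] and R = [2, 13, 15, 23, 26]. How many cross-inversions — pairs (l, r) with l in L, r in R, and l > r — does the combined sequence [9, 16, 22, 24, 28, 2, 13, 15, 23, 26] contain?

There are 16 split inversions.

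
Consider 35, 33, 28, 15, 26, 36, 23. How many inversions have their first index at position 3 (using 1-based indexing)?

3

The element at index 3 is 28.
Elements after it: 15, 26, 36, 23
Those smaller than 28: 15, 26, 23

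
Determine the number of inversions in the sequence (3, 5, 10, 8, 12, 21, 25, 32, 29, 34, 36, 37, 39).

Element-by-element contributions:
3 → none → 0
5 → none → 0
10 → 8 → 1
8 → none → 0
12 → none → 0
21 → none → 0
25 → none → 0
32 → 29 → 1
29 → none → 0
34 → none → 0
36 → none → 0
37 → none → 0
39 → none → 0
Sum: 0 + 0 + 1 + 0 + 0 + 0 + 0 + 1 + 0 + 0 + 0 + 0 + 0 = 2

2 out-of-order pairs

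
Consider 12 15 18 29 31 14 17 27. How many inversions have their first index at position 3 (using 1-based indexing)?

The element at index 3 is 18.
Elements after it: 29, 31, 14, 17, 27
Those smaller than 18: 14, 17

2 such elements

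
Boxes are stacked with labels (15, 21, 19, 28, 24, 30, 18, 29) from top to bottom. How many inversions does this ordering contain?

8 inversions

Element-by-element contributions:
15 → none → 0
21 → 19, 18 → 2
19 → 18 → 1
28 → 24, 18 → 2
24 → 18 → 1
30 → 18, 29 → 2
18 → none → 0
29 → none → 0
Sum: 0 + 2 + 1 + 2 + 1 + 2 + 0 + 0 = 8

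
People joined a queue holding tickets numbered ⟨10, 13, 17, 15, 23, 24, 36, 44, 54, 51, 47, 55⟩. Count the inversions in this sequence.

4

Element-by-element contributions:
10: 0
13: 0
17: 1
15: 0
23: 0
24: 0
36: 0
44: 0
54: 2
51: 1
47: 0
55: 0
Sum: 0 + 0 + 1 + 0 + 0 + 0 + 0 + 0 + 2 + 1 + 0 + 0 = 4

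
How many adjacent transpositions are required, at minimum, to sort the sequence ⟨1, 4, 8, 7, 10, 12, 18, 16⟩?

There are 2 swaps.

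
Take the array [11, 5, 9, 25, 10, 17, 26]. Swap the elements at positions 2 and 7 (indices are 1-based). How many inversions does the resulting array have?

14 inversions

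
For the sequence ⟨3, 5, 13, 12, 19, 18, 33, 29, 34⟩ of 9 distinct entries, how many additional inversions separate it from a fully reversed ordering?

33 inversions short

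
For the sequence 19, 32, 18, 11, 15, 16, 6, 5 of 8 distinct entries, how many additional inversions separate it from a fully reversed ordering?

Maximum inversions for 8 distinct elements is C(8, 2) = 8·7/2 = 28.
Current inversions — for each element, count later smaller elements:
19: 6
32: 6
18: 5
11: 2
15: 2
16: 2
6: 1
5: 0
Current total: 6 + 6 + 5 + 2 + 2 + 2 + 1 + 0 = 24
Shortfall: 28 − 24 = 4

4 inversions short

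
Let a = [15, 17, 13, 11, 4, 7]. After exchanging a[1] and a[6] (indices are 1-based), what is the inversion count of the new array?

8

Positions 1 and 6 hold 15 and 7; after swapping, the array is [7, 17, 13, 11, 4, 15].
For each element, count later entries that are smaller:
7 → 4 → 1
17 → 13, 11, 4, 15 → 4
13 → 11, 4 → 2
11 → 4 → 1
4 → none → 0
15 → none → 0
Sum: 1 + 4 + 2 + 1 + 0 + 0 = 8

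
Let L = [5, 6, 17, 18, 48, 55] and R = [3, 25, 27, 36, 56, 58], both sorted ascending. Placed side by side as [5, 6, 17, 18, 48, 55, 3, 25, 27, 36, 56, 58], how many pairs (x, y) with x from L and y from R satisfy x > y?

Cross-inversions: 12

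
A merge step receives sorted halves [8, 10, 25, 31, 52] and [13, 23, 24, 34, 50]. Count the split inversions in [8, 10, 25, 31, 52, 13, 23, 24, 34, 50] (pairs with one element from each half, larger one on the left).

For each element r of the right run, count left-run elements greater than r:
r = 13: 25, 31, 52 → 3
r = 23: 25, 31, 52 → 3
r = 24: 25, 31, 52 → 3
r = 34: 52 → 1
r = 50: 52 → 1
Cross-inversions: 3 + 3 + 3 + 1 + 1 = 11

There are 11 cross-inversions.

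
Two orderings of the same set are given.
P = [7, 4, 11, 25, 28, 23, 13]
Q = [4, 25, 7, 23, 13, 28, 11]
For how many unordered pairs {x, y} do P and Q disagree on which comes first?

There are 8 disagreeing pairs.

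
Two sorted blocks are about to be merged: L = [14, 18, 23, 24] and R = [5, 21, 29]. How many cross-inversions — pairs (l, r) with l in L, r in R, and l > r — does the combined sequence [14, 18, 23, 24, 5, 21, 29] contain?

6

Count, for every r in R, how many entries of L exceed r:
r = 5: 14, 18, 23, 24 → 4
r = 21: 23, 24 → 2
r = 29: none → 0
Cross-inversions: 4 + 2 + 0 = 6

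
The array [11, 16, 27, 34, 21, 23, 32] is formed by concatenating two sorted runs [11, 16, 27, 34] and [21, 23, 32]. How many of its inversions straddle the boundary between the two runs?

5

Count, for every r in R, how many entries of L exceed r:
r = 21: 27, 34 → 2
r = 23: 27, 34 → 2
r = 32: 34 → 1
Cross-inversions: 2 + 2 + 1 = 5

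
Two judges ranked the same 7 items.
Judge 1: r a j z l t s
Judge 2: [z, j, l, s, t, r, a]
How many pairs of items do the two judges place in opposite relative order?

There are 12 discordant pairs.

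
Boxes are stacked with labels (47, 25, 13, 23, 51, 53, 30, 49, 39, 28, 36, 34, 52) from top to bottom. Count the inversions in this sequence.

Count, for each position, how many later elements it exceeds:
47: 8
25: 2
13: 0
23: 0
51: 6
53: 7
30: 1
49: 4
39: 3
28: 0
36: 1
34: 0
52: 0
Sum: 8 + 2 + 0 + 0 + 6 + 7 + 1 + 4 + 3 + 0 + 1 + 0 + 0 = 32

There are 32 inversions.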